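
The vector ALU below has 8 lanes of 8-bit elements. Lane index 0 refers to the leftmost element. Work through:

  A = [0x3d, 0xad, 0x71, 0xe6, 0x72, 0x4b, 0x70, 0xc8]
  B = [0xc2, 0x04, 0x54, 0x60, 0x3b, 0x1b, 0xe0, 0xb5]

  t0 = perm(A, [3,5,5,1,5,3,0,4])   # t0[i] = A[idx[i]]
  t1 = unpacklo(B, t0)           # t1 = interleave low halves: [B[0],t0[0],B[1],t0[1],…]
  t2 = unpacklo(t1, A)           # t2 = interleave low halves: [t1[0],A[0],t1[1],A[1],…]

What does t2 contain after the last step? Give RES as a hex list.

RES = [0xc2, 0x3d, 0xe6, 0xad, 0x04, 0x71, 0x4b, 0xe6]

  t0: e6 4b 4b ad 4b e6 3d 72
  t1: c2 e6 04 4b 54 4b 60 ad
  t2: c2 3d e6 ad 04 71 4b e6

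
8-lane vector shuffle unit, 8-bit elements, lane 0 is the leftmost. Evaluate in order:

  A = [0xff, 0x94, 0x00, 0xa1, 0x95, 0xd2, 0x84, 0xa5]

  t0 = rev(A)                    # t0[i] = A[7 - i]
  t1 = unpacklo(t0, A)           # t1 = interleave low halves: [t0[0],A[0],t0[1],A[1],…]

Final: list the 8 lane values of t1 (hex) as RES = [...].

RES = [ 0xa5  0xff  0x84  0x94  0xd2  0x00  0x95  0xa1 ]

  t0: a5 84 d2 95 a1 00 94 ff
  t1: a5 ff 84 94 d2 00 95 a1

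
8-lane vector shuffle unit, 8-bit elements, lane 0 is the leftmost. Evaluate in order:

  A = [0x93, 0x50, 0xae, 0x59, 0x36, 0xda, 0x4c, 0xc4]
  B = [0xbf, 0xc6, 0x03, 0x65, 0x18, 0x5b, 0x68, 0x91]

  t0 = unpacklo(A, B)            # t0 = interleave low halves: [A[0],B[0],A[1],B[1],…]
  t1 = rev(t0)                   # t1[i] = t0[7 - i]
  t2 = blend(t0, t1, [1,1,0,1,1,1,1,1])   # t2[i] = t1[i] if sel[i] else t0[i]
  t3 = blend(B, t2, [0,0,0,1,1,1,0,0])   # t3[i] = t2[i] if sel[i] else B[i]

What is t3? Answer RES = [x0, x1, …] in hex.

→ t0 |93|bf|50|c6|ae|03|59|65|
→ t1 |65|59|03|ae|c6|50|bf|93|
→ t2 |65|59|50|ae|c6|50|bf|93|
→ t3 |bf|c6|03|ae|c6|50|68|91|

RES = [0xbf, 0xc6, 0x03, 0xae, 0xc6, 0x50, 0x68, 0x91]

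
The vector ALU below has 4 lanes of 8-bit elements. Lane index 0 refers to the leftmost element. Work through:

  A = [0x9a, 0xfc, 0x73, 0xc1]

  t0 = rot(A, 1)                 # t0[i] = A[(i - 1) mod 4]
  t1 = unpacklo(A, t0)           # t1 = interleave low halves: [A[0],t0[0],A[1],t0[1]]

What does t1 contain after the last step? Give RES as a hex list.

RES = [0x9a, 0xc1, 0xfc, 0x9a]

  t0: c1 9a fc 73
  t1: 9a c1 fc 9a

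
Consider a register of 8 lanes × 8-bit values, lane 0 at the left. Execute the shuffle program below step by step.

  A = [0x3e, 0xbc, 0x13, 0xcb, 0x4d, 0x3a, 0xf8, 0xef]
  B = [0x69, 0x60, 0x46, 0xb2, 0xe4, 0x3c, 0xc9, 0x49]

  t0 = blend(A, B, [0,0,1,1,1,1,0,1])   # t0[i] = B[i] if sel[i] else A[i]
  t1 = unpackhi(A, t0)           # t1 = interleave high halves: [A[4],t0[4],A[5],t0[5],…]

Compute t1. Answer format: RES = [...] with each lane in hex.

→ t0 |3e|bc|46|b2|e4|3c|f8|49|
→ t1 |4d|e4|3a|3c|f8|f8|ef|49|

RES = [0x4d, 0xe4, 0x3a, 0x3c, 0xf8, 0xf8, 0xef, 0x49]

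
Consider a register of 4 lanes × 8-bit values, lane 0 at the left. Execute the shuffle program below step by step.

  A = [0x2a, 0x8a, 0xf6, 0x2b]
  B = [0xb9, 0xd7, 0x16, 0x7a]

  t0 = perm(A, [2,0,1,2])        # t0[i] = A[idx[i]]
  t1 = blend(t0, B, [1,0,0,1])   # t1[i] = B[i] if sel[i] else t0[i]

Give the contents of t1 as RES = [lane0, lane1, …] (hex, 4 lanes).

RES = [0xb9, 0x2a, 0x8a, 0x7a]

  t0: f6 2a 8a f6
  t1: b9 2a 8a 7a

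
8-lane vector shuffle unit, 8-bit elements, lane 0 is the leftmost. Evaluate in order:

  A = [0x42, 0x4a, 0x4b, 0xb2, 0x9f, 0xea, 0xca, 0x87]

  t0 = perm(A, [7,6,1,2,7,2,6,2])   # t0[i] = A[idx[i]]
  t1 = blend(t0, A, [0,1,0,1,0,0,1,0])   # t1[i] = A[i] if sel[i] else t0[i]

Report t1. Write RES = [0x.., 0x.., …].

RES = [0x87, 0x4a, 0x4a, 0xb2, 0x87, 0x4b, 0xca, 0x4b]

  t0: 87 ca 4a 4b 87 4b ca 4b
  t1: 87 4a 4a b2 87 4b ca 4b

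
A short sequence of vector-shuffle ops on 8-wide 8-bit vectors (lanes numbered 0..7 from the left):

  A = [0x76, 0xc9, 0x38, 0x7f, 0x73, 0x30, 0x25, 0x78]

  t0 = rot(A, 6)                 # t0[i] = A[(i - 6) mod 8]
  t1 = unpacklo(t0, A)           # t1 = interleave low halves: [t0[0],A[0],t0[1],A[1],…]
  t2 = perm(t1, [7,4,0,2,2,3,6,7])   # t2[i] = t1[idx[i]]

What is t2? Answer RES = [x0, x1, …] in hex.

  t0: 38 7f 73 30 25 78 76 c9
  t1: 38 76 7f c9 73 38 30 7f
  t2: 7f 73 38 7f 7f c9 30 7f

RES = [0x7f, 0x73, 0x38, 0x7f, 0x7f, 0xc9, 0x30, 0x7f]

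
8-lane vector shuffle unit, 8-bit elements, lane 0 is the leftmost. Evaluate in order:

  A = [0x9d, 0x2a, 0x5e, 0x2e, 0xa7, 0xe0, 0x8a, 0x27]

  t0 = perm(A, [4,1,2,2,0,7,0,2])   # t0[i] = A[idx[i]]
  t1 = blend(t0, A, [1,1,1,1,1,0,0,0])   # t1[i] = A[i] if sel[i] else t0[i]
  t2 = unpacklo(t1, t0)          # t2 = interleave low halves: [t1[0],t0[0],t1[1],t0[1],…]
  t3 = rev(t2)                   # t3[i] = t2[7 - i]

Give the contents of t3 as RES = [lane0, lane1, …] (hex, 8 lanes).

RES = [ 0x5e  0x2e  0x5e  0x5e  0x2a  0x2a  0xa7  0x9d ]

→ t0 |a7|2a|5e|5e|9d|27|9d|5e|
→ t1 |9d|2a|5e|2e|a7|27|9d|5e|
→ t2 |9d|a7|2a|2a|5e|5e|2e|5e|
→ t3 |5e|2e|5e|5e|2a|2a|a7|9d|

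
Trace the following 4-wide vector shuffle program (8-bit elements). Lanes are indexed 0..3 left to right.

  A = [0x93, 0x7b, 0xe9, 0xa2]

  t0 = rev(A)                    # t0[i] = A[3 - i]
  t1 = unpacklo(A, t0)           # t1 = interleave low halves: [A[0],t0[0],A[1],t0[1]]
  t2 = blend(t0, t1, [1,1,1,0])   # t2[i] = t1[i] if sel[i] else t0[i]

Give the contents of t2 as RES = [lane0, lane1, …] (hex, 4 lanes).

→ t0 |a2|e9|7b|93|
→ t1 |93|a2|7b|e9|
→ t2 |93|a2|7b|93|

RES = [ 0x93  0xa2  0x7b  0x93 ]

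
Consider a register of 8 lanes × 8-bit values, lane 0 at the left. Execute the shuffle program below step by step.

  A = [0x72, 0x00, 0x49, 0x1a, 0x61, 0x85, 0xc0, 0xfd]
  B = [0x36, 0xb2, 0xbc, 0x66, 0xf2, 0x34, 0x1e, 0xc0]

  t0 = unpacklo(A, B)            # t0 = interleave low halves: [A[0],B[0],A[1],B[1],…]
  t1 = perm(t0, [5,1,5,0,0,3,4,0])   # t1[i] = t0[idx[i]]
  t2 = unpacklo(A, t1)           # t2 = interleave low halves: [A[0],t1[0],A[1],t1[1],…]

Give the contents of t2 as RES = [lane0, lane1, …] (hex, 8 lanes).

  t0: 72 36 00 b2 49 bc 1a 66
  t1: bc 36 bc 72 72 b2 49 72
  t2: 72 bc 00 36 49 bc 1a 72

RES = [ 0x72  0xbc  0x00  0x36  0x49  0xbc  0x1a  0x72 ]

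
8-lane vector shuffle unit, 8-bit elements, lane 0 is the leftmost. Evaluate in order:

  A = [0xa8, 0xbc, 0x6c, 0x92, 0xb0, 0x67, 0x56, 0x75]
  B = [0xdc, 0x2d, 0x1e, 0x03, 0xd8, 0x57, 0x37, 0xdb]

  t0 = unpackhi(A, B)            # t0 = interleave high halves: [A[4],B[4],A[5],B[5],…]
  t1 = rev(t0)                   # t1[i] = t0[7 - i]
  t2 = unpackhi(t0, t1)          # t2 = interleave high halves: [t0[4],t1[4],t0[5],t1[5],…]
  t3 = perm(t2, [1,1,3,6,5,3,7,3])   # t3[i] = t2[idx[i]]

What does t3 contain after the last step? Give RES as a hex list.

RES = [0x57, 0x57, 0x67, 0xdb, 0xd8, 0x67, 0xb0, 0x67]

  t0: b0 d8 67 57 56 37 75 db
  t1: db 75 37 56 57 67 d8 b0
  t2: 56 57 37 67 75 d8 db b0
  t3: 57 57 67 db d8 67 b0 67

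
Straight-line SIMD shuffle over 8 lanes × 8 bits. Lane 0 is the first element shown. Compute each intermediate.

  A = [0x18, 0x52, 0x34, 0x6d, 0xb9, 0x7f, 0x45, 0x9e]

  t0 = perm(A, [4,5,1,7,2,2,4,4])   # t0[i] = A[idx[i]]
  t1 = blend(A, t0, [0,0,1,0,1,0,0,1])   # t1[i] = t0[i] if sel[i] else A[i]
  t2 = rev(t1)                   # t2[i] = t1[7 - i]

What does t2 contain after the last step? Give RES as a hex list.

RES = [ 0xb9  0x45  0x7f  0x34  0x6d  0x52  0x52  0x18 ]

  t0: b9 7f 52 9e 34 34 b9 b9
  t1: 18 52 52 6d 34 7f 45 b9
  t2: b9 45 7f 34 6d 52 52 18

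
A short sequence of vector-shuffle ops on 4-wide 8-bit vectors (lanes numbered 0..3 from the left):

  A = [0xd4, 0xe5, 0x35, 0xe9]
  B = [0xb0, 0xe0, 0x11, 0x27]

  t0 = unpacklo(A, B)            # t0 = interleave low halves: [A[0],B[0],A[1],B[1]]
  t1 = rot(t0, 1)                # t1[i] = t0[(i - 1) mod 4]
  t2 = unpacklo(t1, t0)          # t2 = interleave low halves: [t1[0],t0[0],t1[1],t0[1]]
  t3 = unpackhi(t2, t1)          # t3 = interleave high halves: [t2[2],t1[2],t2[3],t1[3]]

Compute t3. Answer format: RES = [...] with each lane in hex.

→ t0 |d4|b0|e5|e0|
→ t1 |e0|d4|b0|e5|
→ t2 |e0|d4|d4|b0|
→ t3 |d4|b0|b0|e5|

RES = [ 0xd4  0xb0  0xb0  0xe5 ]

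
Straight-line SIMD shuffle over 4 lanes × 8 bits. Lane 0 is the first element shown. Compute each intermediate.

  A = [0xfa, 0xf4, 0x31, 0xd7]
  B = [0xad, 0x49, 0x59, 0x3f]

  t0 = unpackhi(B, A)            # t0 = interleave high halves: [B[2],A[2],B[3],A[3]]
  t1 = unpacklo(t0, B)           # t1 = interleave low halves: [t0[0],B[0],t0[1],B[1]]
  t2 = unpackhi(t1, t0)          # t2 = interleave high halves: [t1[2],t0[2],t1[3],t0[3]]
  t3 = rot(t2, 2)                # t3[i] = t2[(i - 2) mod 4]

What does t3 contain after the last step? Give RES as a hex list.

  t0: 59 31 3f d7
  t1: 59 ad 31 49
  t2: 31 3f 49 d7
  t3: 49 d7 31 3f

RES = [ 0x49  0xd7  0x31  0x3f ]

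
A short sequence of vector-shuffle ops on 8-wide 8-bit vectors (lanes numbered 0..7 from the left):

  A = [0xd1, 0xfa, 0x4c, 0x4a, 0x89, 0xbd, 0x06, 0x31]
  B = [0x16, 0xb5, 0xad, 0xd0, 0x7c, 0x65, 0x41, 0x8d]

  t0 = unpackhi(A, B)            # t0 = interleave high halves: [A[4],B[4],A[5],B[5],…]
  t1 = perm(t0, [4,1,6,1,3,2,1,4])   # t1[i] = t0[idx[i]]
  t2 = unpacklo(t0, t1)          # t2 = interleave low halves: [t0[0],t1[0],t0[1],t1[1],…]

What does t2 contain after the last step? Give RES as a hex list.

  t0: 89 7c bd 65 06 41 31 8d
  t1: 06 7c 31 7c 65 bd 7c 06
  t2: 89 06 7c 7c bd 31 65 7c

RES = [ 0x89  0x06  0x7c  0x7c  0xbd  0x31  0x65  0x7c ]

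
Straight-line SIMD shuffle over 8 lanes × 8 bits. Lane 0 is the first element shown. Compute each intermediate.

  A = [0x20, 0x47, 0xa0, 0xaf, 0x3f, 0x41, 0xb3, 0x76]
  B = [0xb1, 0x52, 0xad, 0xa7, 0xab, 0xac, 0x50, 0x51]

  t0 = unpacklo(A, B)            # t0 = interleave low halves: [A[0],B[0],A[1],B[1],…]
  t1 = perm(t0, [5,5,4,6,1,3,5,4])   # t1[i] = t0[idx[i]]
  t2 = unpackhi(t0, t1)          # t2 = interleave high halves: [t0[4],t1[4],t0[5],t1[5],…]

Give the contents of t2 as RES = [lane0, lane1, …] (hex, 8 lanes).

t0 = [0x20, 0xb1, 0x47, 0x52, 0xa0, 0xad, 0xaf, 0xa7]
t1 = [0xad, 0xad, 0xa0, 0xaf, 0xb1, 0x52, 0xad, 0xa0]
t2 = [0xa0, 0xb1, 0xad, 0x52, 0xaf, 0xad, 0xa7, 0xa0]

RES = [0xa0, 0xb1, 0xad, 0x52, 0xaf, 0xad, 0xa7, 0xa0]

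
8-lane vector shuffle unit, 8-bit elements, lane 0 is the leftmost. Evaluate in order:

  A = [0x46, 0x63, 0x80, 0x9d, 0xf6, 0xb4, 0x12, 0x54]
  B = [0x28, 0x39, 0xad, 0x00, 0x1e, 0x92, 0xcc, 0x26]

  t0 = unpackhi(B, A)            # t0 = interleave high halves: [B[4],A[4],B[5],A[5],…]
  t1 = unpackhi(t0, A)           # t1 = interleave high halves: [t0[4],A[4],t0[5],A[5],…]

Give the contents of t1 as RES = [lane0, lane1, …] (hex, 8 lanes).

RES = [0xcc, 0xf6, 0x12, 0xb4, 0x26, 0x12, 0x54, 0x54]

  t0: 1e f6 92 b4 cc 12 26 54
  t1: cc f6 12 b4 26 12 54 54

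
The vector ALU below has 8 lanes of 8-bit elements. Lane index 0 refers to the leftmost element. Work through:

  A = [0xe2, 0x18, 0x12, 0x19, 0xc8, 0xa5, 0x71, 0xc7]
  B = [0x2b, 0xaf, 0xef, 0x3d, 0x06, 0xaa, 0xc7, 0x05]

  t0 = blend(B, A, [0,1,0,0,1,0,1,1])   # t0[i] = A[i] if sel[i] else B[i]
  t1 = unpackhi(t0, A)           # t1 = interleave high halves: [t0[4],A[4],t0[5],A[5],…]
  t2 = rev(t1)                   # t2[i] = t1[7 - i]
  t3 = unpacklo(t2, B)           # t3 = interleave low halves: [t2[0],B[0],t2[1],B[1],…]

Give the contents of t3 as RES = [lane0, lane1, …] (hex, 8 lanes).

RES = [ 0xc7  0x2b  0xc7  0xaf  0x71  0xef  0x71  0x3d ]

t0 = [0x2b, 0x18, 0xef, 0x3d, 0xc8, 0xaa, 0x71, 0xc7]
t1 = [0xc8, 0xc8, 0xaa, 0xa5, 0x71, 0x71, 0xc7, 0xc7]
t2 = [0xc7, 0xc7, 0x71, 0x71, 0xa5, 0xaa, 0xc8, 0xc8]
t3 = [0xc7, 0x2b, 0xc7, 0xaf, 0x71, 0xef, 0x71, 0x3d]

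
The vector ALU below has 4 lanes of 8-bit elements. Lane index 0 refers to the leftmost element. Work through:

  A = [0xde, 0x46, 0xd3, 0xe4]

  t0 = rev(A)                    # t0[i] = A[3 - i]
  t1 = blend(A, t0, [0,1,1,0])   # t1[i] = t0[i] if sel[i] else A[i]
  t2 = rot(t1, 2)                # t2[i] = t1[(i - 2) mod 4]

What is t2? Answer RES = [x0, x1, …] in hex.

t0 = [0xe4, 0xd3, 0x46, 0xde]
t1 = [0xde, 0xd3, 0x46, 0xe4]
t2 = [0x46, 0xe4, 0xde, 0xd3]

RES = [0x46, 0xe4, 0xde, 0xd3]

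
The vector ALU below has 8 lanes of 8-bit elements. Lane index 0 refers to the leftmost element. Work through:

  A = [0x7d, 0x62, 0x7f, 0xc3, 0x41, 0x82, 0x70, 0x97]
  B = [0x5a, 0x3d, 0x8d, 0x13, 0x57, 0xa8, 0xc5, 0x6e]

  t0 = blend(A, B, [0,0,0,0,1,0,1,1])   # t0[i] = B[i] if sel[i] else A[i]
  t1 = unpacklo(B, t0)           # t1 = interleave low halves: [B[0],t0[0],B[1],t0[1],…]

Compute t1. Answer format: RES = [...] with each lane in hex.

RES = [ 0x5a  0x7d  0x3d  0x62  0x8d  0x7f  0x13  0xc3 ]

→ t0 |7d|62|7f|c3|57|82|c5|6e|
→ t1 |5a|7d|3d|62|8d|7f|13|c3|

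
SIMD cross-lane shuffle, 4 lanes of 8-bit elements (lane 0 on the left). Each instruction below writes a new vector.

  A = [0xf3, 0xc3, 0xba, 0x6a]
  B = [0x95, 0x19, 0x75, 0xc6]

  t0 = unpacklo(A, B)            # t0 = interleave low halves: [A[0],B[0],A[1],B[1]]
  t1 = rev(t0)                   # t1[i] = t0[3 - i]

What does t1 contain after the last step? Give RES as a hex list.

RES = [0x19, 0xc3, 0x95, 0xf3]

t0 = [0xf3, 0x95, 0xc3, 0x19]
t1 = [0x19, 0xc3, 0x95, 0xf3]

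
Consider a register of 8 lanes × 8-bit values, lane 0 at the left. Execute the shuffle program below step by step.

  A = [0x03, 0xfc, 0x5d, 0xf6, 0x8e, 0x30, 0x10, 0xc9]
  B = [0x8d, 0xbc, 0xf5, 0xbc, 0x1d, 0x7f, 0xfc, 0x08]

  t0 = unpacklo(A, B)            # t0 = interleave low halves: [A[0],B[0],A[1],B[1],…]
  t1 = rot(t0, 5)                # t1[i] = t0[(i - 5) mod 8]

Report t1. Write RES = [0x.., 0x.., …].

t0 = [0x03, 0x8d, 0xfc, 0xbc, 0x5d, 0xf5, 0xf6, 0xbc]
t1 = [0xbc, 0x5d, 0xf5, 0xf6, 0xbc, 0x03, 0x8d, 0xfc]

RES = [0xbc, 0x5d, 0xf5, 0xf6, 0xbc, 0x03, 0x8d, 0xfc]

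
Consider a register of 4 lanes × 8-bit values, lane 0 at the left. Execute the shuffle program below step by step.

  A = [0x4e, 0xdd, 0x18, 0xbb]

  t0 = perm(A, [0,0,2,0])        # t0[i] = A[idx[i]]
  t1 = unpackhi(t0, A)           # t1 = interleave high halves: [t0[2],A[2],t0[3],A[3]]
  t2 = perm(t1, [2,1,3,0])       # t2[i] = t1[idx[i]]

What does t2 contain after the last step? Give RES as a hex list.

  t0: 4e 4e 18 4e
  t1: 18 18 4e bb
  t2: 4e 18 bb 18

RES = [ 0x4e  0x18  0xbb  0x18 ]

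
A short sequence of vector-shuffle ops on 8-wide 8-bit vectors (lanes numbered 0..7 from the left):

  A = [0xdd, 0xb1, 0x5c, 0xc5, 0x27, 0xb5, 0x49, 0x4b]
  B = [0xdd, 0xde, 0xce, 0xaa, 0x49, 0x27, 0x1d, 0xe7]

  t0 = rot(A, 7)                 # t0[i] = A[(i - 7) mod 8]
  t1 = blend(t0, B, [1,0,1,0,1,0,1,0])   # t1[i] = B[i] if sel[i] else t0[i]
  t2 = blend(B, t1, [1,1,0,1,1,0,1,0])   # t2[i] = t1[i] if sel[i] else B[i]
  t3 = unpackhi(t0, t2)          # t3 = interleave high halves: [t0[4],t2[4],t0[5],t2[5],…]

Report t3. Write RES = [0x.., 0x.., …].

→ t0 |b1|5c|c5|27|b5|49|4b|dd|
→ t1 |dd|5c|ce|27|49|49|1d|dd|
→ t2 |dd|5c|ce|27|49|27|1d|e7|
→ t3 |b5|49|49|27|4b|1d|dd|e7|

RES = [0xb5, 0x49, 0x49, 0x27, 0x4b, 0x1d, 0xdd, 0xe7]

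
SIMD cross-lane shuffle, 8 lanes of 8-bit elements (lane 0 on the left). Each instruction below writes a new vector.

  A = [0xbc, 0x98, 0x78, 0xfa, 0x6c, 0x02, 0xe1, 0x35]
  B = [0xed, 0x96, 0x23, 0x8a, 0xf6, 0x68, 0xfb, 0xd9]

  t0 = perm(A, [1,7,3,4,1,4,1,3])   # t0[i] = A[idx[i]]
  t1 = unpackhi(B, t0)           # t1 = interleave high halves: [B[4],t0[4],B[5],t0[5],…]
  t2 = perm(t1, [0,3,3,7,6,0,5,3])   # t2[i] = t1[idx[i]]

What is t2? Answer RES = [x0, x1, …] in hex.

RES = [0xf6, 0x6c, 0x6c, 0xfa, 0xd9, 0xf6, 0x98, 0x6c]

→ t0 |98|35|fa|6c|98|6c|98|fa|
→ t1 |f6|98|68|6c|fb|98|d9|fa|
→ t2 |f6|6c|6c|fa|d9|f6|98|6c|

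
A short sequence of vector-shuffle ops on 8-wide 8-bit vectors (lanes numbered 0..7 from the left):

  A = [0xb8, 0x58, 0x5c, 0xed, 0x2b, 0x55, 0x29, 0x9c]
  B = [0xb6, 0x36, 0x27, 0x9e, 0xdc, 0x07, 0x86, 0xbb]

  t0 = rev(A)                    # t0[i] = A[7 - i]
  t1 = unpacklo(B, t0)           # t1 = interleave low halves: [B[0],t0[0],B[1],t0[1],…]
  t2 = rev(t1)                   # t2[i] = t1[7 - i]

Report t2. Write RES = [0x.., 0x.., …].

RES = [0x2b, 0x9e, 0x55, 0x27, 0x29, 0x36, 0x9c, 0xb6]

→ t0 |9c|29|55|2b|ed|5c|58|b8|
→ t1 |b6|9c|36|29|27|55|9e|2b|
→ t2 |2b|9e|55|27|29|36|9c|b6|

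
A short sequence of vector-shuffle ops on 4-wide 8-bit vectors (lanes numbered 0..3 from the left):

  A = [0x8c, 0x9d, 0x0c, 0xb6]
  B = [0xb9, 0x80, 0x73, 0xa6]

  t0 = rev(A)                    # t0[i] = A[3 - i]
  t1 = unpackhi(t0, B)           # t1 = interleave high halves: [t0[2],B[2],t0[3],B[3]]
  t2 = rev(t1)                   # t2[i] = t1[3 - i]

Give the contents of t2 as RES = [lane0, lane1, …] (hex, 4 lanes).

t0 = [0xb6, 0x0c, 0x9d, 0x8c]
t1 = [0x9d, 0x73, 0x8c, 0xa6]
t2 = [0xa6, 0x8c, 0x73, 0x9d]

RES = [0xa6, 0x8c, 0x73, 0x9d]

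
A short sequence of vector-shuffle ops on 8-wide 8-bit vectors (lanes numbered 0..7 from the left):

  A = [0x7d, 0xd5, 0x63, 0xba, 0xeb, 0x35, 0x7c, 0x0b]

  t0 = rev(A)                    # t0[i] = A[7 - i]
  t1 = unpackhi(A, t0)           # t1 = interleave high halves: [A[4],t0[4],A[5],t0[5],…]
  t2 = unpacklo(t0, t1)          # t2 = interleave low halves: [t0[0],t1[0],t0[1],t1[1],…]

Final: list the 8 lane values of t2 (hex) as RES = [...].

RES = [0x0b, 0xeb, 0x7c, 0xba, 0x35, 0x35, 0xeb, 0x63]

  t0: 0b 7c 35 eb ba 63 d5 7d
  t1: eb ba 35 63 7c d5 0b 7d
  t2: 0b eb 7c ba 35 35 eb 63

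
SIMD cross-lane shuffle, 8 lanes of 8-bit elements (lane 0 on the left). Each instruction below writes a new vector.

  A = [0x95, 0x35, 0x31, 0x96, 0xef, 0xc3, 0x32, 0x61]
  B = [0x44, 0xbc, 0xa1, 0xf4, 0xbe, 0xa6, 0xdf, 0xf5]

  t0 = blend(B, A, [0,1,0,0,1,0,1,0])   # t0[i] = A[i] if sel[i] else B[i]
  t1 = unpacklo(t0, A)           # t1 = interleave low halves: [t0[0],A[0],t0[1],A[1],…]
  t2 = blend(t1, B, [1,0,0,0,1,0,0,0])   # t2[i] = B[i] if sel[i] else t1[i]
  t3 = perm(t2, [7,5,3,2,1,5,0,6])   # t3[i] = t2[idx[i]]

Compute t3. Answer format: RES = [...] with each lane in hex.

  t0: 44 35 a1 f4 ef a6 32 f5
  t1: 44 95 35 35 a1 31 f4 96
  t2: 44 95 35 35 be 31 f4 96
  t3: 96 31 35 35 95 31 44 f4

RES = [ 0x96  0x31  0x35  0x35  0x95  0x31  0x44  0xf4 ]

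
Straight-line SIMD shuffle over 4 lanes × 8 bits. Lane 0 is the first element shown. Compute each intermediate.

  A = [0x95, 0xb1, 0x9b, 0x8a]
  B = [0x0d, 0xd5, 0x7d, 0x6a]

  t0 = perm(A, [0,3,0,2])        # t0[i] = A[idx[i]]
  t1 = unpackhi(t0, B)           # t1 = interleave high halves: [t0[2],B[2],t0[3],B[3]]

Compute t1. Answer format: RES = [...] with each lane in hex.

  t0: 95 8a 95 9b
  t1: 95 7d 9b 6a

RES = [0x95, 0x7d, 0x9b, 0x6a]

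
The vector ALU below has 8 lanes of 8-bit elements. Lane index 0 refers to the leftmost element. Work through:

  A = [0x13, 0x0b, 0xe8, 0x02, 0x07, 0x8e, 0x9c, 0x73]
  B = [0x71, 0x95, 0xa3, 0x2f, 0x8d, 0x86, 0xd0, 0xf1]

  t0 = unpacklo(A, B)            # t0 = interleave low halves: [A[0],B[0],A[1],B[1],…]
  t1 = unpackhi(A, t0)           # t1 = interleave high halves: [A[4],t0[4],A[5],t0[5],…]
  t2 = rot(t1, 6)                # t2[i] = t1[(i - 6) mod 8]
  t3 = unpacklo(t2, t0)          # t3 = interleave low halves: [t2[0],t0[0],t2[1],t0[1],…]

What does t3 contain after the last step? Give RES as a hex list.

t0 = [0x13, 0x71, 0x0b, 0x95, 0xe8, 0xa3, 0x02, 0x2f]
t1 = [0x07, 0xe8, 0x8e, 0xa3, 0x9c, 0x02, 0x73, 0x2f]
t2 = [0x8e, 0xa3, 0x9c, 0x02, 0x73, 0x2f, 0x07, 0xe8]
t3 = [0x8e, 0x13, 0xa3, 0x71, 0x9c, 0x0b, 0x02, 0x95]

RES = [0x8e, 0x13, 0xa3, 0x71, 0x9c, 0x0b, 0x02, 0x95]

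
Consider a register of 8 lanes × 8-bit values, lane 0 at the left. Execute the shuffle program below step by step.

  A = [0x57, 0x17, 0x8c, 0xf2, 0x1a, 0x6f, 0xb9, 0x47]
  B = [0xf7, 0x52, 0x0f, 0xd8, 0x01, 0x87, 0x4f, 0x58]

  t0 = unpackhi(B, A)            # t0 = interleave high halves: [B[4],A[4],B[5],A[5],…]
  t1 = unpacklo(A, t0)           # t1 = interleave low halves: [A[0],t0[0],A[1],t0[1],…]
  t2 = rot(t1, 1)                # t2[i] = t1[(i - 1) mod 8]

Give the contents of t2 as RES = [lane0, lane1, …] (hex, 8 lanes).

RES = [0x6f, 0x57, 0x01, 0x17, 0x1a, 0x8c, 0x87, 0xf2]

  t0: 01 1a 87 6f 4f b9 58 47
  t1: 57 01 17 1a 8c 87 f2 6f
  t2: 6f 57 01 17 1a 8c 87 f2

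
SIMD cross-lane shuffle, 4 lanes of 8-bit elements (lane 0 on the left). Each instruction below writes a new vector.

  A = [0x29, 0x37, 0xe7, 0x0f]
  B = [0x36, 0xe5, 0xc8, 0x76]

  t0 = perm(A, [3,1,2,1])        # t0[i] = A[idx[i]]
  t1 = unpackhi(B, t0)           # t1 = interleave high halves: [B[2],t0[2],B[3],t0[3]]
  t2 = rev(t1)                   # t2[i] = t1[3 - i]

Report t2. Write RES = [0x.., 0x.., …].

RES = [0x37, 0x76, 0xe7, 0xc8]

t0 = [0x0f, 0x37, 0xe7, 0x37]
t1 = [0xc8, 0xe7, 0x76, 0x37]
t2 = [0x37, 0x76, 0xe7, 0xc8]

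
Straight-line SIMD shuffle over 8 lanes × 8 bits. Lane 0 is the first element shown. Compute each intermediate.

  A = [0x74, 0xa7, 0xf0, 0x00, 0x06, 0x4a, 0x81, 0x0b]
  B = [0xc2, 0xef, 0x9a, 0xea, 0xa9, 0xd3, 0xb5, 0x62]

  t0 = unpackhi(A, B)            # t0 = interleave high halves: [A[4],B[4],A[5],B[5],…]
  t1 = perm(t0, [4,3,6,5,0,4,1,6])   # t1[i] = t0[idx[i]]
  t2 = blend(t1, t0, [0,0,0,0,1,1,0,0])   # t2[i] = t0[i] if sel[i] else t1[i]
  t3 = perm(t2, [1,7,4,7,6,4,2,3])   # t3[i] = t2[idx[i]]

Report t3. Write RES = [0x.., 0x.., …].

  t0: 06 a9 4a d3 81 b5 0b 62
  t1: 81 d3 0b b5 06 81 a9 0b
  t2: 81 d3 0b b5 81 b5 a9 0b
  t3: d3 0b 81 0b a9 81 0b b5

RES = [ 0xd3  0x0b  0x81  0x0b  0xa9  0x81  0x0b  0xb5 ]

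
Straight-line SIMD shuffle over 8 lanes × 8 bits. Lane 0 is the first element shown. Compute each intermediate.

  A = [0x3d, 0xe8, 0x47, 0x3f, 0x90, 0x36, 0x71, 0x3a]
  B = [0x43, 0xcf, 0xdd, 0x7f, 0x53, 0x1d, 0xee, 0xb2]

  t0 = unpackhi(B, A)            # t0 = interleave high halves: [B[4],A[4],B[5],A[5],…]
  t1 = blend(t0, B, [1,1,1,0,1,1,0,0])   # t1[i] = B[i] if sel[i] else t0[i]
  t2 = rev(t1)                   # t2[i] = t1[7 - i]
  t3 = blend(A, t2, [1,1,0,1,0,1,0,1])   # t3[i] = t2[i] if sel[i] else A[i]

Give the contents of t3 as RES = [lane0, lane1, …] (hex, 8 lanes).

RES = [ 0x3a  0xb2  0x47  0x53  0x90  0xdd  0x71  0x43 ]

→ t0 |53|90|1d|36|ee|71|b2|3a|
→ t1 |43|cf|dd|36|53|1d|b2|3a|
→ t2 |3a|b2|1d|53|36|dd|cf|43|
→ t3 |3a|b2|47|53|90|dd|71|43|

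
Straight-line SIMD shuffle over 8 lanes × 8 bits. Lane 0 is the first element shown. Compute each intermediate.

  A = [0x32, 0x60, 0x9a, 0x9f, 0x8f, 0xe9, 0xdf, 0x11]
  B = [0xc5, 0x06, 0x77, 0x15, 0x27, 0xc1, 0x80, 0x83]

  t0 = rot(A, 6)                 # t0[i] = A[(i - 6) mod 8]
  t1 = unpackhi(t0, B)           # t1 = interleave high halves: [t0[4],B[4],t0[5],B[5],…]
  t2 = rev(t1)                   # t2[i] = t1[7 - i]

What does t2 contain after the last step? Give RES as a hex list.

RES = [ 0x83  0x60  0x80  0x32  0xc1  0x11  0x27  0xdf ]

→ t0 |9a|9f|8f|e9|df|11|32|60|
→ t1 |df|27|11|c1|32|80|60|83|
→ t2 |83|60|80|32|c1|11|27|df|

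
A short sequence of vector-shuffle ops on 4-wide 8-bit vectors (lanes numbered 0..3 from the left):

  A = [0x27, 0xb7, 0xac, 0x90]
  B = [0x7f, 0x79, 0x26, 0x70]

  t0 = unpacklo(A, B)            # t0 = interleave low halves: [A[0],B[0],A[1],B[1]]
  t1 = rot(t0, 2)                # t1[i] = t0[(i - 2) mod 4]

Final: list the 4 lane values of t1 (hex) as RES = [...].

RES = [0xb7, 0x79, 0x27, 0x7f]

t0 = [0x27, 0x7f, 0xb7, 0x79]
t1 = [0xb7, 0x79, 0x27, 0x7f]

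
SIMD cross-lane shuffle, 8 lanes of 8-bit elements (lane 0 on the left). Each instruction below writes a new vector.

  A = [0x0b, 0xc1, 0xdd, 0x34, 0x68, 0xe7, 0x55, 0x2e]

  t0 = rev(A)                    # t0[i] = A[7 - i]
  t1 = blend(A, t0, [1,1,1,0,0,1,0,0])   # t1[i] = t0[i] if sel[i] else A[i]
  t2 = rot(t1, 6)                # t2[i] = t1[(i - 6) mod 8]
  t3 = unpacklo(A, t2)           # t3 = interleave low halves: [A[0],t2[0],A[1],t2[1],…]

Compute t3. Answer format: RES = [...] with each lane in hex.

RES = [ 0x0b  0xe7  0xc1  0x34  0xdd  0x68  0x34  0xdd ]

t0 = [0x2e, 0x55, 0xe7, 0x68, 0x34, 0xdd, 0xc1, 0x0b]
t1 = [0x2e, 0x55, 0xe7, 0x34, 0x68, 0xdd, 0x55, 0x2e]
t2 = [0xe7, 0x34, 0x68, 0xdd, 0x55, 0x2e, 0x2e, 0x55]
t3 = [0x0b, 0xe7, 0xc1, 0x34, 0xdd, 0x68, 0x34, 0xdd]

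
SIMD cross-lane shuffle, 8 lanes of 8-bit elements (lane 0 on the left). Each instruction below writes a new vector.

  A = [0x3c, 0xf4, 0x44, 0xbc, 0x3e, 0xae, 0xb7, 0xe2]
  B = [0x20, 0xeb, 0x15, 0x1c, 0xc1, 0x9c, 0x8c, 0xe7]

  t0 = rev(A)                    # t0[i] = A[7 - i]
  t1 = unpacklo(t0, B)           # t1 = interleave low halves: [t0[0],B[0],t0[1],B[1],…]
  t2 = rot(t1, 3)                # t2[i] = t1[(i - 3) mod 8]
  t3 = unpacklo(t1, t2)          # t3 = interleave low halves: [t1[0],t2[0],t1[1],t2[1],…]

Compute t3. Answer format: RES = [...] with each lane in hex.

RES = [ 0xe2  0x15  0x20  0x3e  0xb7  0x1c  0xeb  0xe2 ]

t0 = [0xe2, 0xb7, 0xae, 0x3e, 0xbc, 0x44, 0xf4, 0x3c]
t1 = [0xe2, 0x20, 0xb7, 0xeb, 0xae, 0x15, 0x3e, 0x1c]
t2 = [0x15, 0x3e, 0x1c, 0xe2, 0x20, 0xb7, 0xeb, 0xae]
t3 = [0xe2, 0x15, 0x20, 0x3e, 0xb7, 0x1c, 0xeb, 0xe2]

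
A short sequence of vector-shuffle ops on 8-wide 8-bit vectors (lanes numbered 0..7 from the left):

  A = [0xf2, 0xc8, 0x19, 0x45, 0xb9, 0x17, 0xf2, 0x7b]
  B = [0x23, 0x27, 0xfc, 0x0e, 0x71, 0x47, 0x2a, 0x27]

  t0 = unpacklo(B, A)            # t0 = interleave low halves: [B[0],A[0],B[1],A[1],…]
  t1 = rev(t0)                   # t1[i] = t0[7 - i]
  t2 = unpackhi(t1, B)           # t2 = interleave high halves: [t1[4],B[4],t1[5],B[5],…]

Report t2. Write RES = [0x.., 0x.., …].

t0 = [0x23, 0xf2, 0x27, 0xc8, 0xfc, 0x19, 0x0e, 0x45]
t1 = [0x45, 0x0e, 0x19, 0xfc, 0xc8, 0x27, 0xf2, 0x23]
t2 = [0xc8, 0x71, 0x27, 0x47, 0xf2, 0x2a, 0x23, 0x27]

RES = [ 0xc8  0x71  0x27  0x47  0xf2  0x2a  0x23  0x27 ]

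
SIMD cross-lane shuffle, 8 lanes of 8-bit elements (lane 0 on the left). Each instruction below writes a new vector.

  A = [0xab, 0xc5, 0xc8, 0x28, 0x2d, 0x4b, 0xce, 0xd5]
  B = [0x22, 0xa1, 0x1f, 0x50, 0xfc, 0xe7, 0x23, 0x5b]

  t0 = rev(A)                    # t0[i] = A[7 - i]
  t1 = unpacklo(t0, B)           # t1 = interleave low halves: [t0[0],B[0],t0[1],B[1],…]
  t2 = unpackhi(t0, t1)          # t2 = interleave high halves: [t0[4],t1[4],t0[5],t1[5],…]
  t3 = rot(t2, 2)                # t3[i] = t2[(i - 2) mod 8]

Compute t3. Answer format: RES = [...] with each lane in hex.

RES = [0xab, 0x50, 0x28, 0x4b, 0xc8, 0x1f, 0xc5, 0x2d]

→ t0 |d5|ce|4b|2d|28|c8|c5|ab|
→ t1 |d5|22|ce|a1|4b|1f|2d|50|
→ t2 |28|4b|c8|1f|c5|2d|ab|50|
→ t3 |ab|50|28|4b|c8|1f|c5|2d|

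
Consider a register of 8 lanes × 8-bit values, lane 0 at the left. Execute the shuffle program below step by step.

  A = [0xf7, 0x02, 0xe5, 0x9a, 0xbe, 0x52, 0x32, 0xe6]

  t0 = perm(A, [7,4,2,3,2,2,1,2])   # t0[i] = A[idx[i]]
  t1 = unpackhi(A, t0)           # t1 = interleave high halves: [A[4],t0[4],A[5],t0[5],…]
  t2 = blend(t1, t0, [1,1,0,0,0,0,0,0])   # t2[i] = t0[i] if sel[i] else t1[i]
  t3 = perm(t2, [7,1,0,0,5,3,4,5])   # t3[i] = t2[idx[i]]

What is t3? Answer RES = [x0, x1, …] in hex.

t0 = [0xe6, 0xbe, 0xe5, 0x9a, 0xe5, 0xe5, 0x02, 0xe5]
t1 = [0xbe, 0xe5, 0x52, 0xe5, 0x32, 0x02, 0xe6, 0xe5]
t2 = [0xe6, 0xbe, 0x52, 0xe5, 0x32, 0x02, 0xe6, 0xe5]
t3 = [0xe5, 0xbe, 0xe6, 0xe6, 0x02, 0xe5, 0x32, 0x02]

RES = [0xe5, 0xbe, 0xe6, 0xe6, 0x02, 0xe5, 0x32, 0x02]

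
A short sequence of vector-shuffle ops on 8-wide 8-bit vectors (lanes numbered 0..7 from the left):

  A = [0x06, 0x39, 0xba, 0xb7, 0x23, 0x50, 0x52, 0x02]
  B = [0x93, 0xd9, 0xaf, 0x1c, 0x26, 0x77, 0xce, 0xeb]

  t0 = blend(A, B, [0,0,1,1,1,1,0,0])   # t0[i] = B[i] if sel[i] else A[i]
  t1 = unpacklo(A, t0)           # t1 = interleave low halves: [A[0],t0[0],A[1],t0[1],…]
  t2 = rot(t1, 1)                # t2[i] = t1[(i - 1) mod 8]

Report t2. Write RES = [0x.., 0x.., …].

t0 = [0x06, 0x39, 0xaf, 0x1c, 0x26, 0x77, 0x52, 0x02]
t1 = [0x06, 0x06, 0x39, 0x39, 0xba, 0xaf, 0xb7, 0x1c]
t2 = [0x1c, 0x06, 0x06, 0x39, 0x39, 0xba, 0xaf, 0xb7]

RES = [0x1c, 0x06, 0x06, 0x39, 0x39, 0xba, 0xaf, 0xb7]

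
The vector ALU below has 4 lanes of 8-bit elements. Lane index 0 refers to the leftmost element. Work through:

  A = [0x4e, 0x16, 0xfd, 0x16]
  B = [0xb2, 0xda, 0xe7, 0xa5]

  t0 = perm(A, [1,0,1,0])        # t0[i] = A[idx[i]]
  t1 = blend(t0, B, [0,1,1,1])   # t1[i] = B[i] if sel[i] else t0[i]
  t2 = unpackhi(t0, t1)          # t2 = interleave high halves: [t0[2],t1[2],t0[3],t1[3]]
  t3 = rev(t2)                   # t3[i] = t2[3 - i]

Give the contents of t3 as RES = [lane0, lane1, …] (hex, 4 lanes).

RES = [0xa5, 0x4e, 0xe7, 0x16]

→ t0 |16|4e|16|4e|
→ t1 |16|da|e7|a5|
→ t2 |16|e7|4e|a5|
→ t3 |a5|4e|e7|16|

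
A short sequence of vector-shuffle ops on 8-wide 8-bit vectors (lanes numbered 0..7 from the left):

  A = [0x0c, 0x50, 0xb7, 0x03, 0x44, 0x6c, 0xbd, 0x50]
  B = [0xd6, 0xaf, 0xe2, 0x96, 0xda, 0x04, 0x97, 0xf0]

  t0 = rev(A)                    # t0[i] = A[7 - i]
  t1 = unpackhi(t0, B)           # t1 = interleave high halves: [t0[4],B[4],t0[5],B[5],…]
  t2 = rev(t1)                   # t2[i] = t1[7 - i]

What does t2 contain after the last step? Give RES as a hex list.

RES = [0xf0, 0x0c, 0x97, 0x50, 0x04, 0xb7, 0xda, 0x03]

  t0: 50 bd 6c 44 03 b7 50 0c
  t1: 03 da b7 04 50 97 0c f0
  t2: f0 0c 97 50 04 b7 da 03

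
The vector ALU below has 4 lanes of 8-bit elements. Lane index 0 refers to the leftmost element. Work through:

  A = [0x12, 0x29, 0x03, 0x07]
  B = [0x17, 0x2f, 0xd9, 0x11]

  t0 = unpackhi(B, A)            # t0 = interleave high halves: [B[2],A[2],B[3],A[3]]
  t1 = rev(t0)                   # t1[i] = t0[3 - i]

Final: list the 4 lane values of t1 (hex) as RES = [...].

RES = [0x07, 0x11, 0x03, 0xd9]

  t0: d9 03 11 07
  t1: 07 11 03 d9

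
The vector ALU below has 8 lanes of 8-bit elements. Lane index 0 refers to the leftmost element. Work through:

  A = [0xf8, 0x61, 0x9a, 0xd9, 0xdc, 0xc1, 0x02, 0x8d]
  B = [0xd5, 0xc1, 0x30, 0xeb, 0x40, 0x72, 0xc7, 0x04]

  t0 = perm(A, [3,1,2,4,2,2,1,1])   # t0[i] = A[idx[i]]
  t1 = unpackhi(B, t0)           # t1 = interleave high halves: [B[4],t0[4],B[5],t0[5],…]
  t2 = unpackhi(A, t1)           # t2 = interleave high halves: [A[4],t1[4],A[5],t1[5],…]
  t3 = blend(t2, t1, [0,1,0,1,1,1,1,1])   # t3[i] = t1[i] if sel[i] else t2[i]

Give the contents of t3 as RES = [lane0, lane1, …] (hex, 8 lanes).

  t0: d9 61 9a dc 9a 9a 61 61
  t1: 40 9a 72 9a c7 61 04 61
  t2: dc c7 c1 61 02 04 8d 61
  t3: dc 9a c1 9a c7 61 04 61

RES = [0xdc, 0x9a, 0xc1, 0x9a, 0xc7, 0x61, 0x04, 0x61]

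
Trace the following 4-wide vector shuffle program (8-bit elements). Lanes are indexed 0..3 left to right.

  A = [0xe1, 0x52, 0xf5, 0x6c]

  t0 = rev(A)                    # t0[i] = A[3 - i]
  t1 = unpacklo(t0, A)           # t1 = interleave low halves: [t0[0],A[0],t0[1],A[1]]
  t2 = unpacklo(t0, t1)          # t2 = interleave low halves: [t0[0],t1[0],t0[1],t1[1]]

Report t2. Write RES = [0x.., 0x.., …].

t0 = [0x6c, 0xf5, 0x52, 0xe1]
t1 = [0x6c, 0xe1, 0xf5, 0x52]
t2 = [0x6c, 0x6c, 0xf5, 0xe1]

RES = [0x6c, 0x6c, 0xf5, 0xe1]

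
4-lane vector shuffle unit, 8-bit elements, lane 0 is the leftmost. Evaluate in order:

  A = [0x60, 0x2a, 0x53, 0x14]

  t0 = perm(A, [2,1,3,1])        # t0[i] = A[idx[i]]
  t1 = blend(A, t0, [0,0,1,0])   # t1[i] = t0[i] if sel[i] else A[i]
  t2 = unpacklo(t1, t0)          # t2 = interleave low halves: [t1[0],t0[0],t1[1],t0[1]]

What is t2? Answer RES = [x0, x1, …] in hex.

RES = [0x60, 0x53, 0x2a, 0x2a]

t0 = [0x53, 0x2a, 0x14, 0x2a]
t1 = [0x60, 0x2a, 0x14, 0x14]
t2 = [0x60, 0x53, 0x2a, 0x2a]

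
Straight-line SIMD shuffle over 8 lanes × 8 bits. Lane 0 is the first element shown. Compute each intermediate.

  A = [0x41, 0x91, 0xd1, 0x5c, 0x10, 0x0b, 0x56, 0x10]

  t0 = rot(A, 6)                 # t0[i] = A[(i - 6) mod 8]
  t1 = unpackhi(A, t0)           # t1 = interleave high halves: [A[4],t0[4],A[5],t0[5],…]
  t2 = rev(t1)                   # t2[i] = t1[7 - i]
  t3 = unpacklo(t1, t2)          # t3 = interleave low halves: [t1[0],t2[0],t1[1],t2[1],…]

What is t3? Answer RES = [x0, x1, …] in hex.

→ t0 |d1|5c|10|0b|56|10|41|91|
→ t1 |10|56|0b|10|56|41|10|91|
→ t2 |91|10|41|56|10|0b|56|10|
→ t3 |10|91|56|10|0b|41|10|56|

RES = [ 0x10  0x91  0x56  0x10  0x0b  0x41  0x10  0x56 ]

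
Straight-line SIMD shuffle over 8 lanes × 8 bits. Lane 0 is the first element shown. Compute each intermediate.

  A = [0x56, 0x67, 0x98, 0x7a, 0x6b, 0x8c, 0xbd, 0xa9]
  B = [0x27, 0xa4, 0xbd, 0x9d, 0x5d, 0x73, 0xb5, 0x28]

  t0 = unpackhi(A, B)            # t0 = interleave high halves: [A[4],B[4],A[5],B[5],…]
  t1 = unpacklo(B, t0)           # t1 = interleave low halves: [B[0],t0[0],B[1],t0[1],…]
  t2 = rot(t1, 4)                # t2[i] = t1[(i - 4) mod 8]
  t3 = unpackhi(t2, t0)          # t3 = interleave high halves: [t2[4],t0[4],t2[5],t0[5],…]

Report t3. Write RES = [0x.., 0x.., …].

RES = [ 0x27  0xbd  0x6b  0xb5  0xa4  0xa9  0x5d  0x28 ]

  t0: 6b 5d 8c 73 bd b5 a9 28
  t1: 27 6b a4 5d bd 8c 9d 73
  t2: bd 8c 9d 73 27 6b a4 5d
  t3: 27 bd 6b b5 a4 a9 5d 28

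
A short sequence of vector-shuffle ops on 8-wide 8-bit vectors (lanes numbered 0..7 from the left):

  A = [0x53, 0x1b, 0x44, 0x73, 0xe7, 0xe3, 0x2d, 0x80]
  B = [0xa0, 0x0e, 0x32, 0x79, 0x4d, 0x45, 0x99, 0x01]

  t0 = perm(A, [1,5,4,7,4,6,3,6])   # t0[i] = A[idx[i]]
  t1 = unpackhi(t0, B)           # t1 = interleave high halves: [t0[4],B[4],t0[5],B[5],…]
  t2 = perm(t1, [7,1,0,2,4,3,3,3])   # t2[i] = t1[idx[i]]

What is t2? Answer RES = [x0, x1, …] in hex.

RES = [0x01, 0x4d, 0xe7, 0x2d, 0x73, 0x45, 0x45, 0x45]

  t0: 1b e3 e7 80 e7 2d 73 2d
  t1: e7 4d 2d 45 73 99 2d 01
  t2: 01 4d e7 2d 73 45 45 45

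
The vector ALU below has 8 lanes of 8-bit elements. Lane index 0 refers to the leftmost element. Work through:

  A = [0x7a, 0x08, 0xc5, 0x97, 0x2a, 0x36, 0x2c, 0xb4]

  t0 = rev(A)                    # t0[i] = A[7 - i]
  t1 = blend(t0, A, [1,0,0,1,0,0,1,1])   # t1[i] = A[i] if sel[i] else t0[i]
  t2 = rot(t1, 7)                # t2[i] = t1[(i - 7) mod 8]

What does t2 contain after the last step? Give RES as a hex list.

RES = [0x2c, 0x36, 0x97, 0x97, 0xc5, 0x2c, 0xb4, 0x7a]

→ t0 |b4|2c|36|2a|97|c5|08|7a|
→ t1 |7a|2c|36|97|97|c5|2c|b4|
→ t2 |2c|36|97|97|c5|2c|b4|7a|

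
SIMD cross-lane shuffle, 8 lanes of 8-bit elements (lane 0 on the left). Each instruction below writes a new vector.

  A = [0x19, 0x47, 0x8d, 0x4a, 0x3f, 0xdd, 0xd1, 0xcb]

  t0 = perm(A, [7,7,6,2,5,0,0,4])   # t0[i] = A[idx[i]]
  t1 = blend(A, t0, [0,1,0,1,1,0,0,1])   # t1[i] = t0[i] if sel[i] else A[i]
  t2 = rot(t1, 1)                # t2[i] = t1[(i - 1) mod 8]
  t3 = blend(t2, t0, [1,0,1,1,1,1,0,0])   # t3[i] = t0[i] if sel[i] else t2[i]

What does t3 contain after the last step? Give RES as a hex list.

RES = [ 0xcb  0x19  0xd1  0x8d  0xdd  0x19  0xdd  0xd1 ]

  t0: cb cb d1 8d dd 19 19 3f
  t1: 19 cb 8d 8d dd dd d1 3f
  t2: 3f 19 cb 8d 8d dd dd d1
  t3: cb 19 d1 8d dd 19 dd d1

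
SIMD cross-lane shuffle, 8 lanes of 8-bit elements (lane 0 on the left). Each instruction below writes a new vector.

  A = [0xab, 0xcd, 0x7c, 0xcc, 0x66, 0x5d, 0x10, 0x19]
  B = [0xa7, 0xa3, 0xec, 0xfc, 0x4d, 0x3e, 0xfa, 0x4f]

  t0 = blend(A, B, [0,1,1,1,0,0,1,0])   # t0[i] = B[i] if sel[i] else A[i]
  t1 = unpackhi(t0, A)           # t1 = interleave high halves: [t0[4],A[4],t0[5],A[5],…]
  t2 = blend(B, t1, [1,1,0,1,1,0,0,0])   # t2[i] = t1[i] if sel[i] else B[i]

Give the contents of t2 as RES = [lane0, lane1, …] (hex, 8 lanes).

RES = [0x66, 0x66, 0xec, 0x5d, 0xfa, 0x3e, 0xfa, 0x4f]

→ t0 |ab|a3|ec|fc|66|5d|fa|19|
→ t1 |66|66|5d|5d|fa|10|19|19|
→ t2 |66|66|ec|5d|fa|3e|fa|4f|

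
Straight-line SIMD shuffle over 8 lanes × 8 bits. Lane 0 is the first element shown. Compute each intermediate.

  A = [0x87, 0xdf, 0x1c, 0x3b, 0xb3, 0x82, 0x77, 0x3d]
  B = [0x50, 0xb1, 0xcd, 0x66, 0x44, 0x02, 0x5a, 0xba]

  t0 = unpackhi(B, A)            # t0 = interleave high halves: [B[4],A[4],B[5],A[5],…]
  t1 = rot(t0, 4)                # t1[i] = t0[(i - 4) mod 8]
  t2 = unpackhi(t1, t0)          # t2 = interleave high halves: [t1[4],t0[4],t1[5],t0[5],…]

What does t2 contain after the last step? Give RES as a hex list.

→ t0 |44|b3|02|82|5a|77|ba|3d|
→ t1 |5a|77|ba|3d|44|b3|02|82|
→ t2 |44|5a|b3|77|02|ba|82|3d|

RES = [0x44, 0x5a, 0xb3, 0x77, 0x02, 0xba, 0x82, 0x3d]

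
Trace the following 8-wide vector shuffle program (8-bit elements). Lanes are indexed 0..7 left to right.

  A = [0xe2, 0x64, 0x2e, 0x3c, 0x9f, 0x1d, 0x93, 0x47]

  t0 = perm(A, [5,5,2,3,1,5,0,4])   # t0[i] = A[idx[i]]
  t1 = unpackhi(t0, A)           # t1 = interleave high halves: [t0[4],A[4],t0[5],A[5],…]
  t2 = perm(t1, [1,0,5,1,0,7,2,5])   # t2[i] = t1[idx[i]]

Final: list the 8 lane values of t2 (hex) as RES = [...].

→ t0 |1d|1d|2e|3c|64|1d|e2|9f|
→ t1 |64|9f|1d|1d|e2|93|9f|47|
→ t2 |9f|64|93|9f|64|47|1d|93|

RES = [ 0x9f  0x64  0x93  0x9f  0x64  0x47  0x1d  0x93 ]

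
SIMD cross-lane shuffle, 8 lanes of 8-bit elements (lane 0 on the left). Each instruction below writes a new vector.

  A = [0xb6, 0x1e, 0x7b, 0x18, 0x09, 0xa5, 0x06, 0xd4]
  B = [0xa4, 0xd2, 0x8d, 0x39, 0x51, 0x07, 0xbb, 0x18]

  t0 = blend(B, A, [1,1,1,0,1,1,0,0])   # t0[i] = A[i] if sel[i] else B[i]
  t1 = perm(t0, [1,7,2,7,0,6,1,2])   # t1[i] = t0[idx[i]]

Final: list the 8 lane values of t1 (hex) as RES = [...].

→ t0 |b6|1e|7b|39|09|a5|bb|18|
→ t1 |1e|18|7b|18|b6|bb|1e|7b|

RES = [0x1e, 0x18, 0x7b, 0x18, 0xb6, 0xbb, 0x1e, 0x7b]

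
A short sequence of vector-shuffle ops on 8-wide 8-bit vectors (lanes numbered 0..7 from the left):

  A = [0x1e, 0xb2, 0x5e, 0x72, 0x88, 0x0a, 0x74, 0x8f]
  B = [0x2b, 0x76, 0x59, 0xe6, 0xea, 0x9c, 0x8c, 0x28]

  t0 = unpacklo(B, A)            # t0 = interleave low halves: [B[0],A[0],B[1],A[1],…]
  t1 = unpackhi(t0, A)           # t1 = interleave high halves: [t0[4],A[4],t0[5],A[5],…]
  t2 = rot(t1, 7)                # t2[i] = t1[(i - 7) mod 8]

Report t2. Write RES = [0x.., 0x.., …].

t0 = [0x2b, 0x1e, 0x76, 0xb2, 0x59, 0x5e, 0xe6, 0x72]
t1 = [0x59, 0x88, 0x5e, 0x0a, 0xe6, 0x74, 0x72, 0x8f]
t2 = [0x88, 0x5e, 0x0a, 0xe6, 0x74, 0x72, 0x8f, 0x59]

RES = [ 0x88  0x5e  0x0a  0xe6  0x74  0x72  0x8f  0x59 ]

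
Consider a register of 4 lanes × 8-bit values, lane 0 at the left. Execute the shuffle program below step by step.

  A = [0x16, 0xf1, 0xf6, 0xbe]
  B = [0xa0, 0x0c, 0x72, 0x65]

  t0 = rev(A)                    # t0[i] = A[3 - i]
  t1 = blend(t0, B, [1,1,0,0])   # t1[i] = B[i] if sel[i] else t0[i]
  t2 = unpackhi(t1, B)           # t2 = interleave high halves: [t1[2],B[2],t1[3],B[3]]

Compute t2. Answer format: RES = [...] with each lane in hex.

→ t0 |be|f6|f1|16|
→ t1 |a0|0c|f1|16|
→ t2 |f1|72|16|65|

RES = [0xf1, 0x72, 0x16, 0x65]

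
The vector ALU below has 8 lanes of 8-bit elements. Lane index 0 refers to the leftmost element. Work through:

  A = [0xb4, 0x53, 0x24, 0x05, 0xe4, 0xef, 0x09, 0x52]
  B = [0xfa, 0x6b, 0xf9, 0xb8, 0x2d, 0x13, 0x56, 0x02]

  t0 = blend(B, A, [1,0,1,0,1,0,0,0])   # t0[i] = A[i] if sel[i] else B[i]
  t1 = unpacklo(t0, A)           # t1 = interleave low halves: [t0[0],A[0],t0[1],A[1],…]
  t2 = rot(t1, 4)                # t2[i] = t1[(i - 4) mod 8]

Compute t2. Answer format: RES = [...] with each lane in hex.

RES = [0x24, 0x24, 0xb8, 0x05, 0xb4, 0xb4, 0x6b, 0x53]

  t0: b4 6b 24 b8 e4 13 56 02
  t1: b4 b4 6b 53 24 24 b8 05
  t2: 24 24 b8 05 b4 b4 6b 53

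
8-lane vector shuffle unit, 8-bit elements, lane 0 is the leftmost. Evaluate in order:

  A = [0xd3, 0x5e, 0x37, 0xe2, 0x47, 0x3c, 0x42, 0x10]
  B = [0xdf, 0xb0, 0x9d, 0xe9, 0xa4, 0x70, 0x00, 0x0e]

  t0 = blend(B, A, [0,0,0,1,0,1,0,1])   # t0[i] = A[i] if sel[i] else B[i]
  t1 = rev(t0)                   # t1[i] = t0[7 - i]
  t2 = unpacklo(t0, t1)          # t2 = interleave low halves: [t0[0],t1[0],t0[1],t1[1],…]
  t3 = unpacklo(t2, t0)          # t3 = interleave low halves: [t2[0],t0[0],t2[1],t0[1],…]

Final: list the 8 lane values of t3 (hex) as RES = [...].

RES = [ 0xdf  0xdf  0x10  0xb0  0xb0  0x9d  0x00  0xe2 ]

t0 = [0xdf, 0xb0, 0x9d, 0xe2, 0xa4, 0x3c, 0x00, 0x10]
t1 = [0x10, 0x00, 0x3c, 0xa4, 0xe2, 0x9d, 0xb0, 0xdf]
t2 = [0xdf, 0x10, 0xb0, 0x00, 0x9d, 0x3c, 0xe2, 0xa4]
t3 = [0xdf, 0xdf, 0x10, 0xb0, 0xb0, 0x9d, 0x00, 0xe2]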